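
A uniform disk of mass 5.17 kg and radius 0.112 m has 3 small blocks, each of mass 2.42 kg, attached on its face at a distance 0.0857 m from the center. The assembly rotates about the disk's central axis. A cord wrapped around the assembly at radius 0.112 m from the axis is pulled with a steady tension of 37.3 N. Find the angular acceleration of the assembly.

I_disk = ½MR² = ½(5.17)(0.112)² = 0.03243 kg·m².
I_blocks = 3·m·r² = 3(2.42)(0.0857)² = 0.05332 kg·m².
Total I = 0.08575 kg·m².
τ = F r = (37.3)(0.112) = 4.178 N·m.
α = τ/I = 4.178/0.08575 = 48.72 rad/s².

α ≈ 48.7 rad/s²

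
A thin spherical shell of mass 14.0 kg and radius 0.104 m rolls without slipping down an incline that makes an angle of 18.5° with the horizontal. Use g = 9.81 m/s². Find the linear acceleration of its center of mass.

a ≈ 1.87 m/s²

Translation along the incline: Mg sinθ − f = Ma.
Rotation about the center: fR = Iα with I = (2/3)MR². No-slip gives a = αR, so f = (I/R²)a = (2/3)M a.
Substituting: Mg sinθ = (1 + 0.6667)Ma, so a = g sinθ/(1 + 0.6667) = (9.81) sin 18.5° / 1.667 = 1.868 m/s².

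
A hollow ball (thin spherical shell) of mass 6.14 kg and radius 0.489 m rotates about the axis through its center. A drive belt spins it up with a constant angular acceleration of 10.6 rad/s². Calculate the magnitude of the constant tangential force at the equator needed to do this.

F ≈ 21.2 N

I = (2/3)MR² = (2/3)(6.14)(0.489)² = 0.9788 kg·m².
The required torque is τ = Iα = (0.9788)(10.60) = 10.38 N·m.
A tangential force at the equator gives τ = FR, so F = τ/R = 10.38/0.489 = 21.22 N.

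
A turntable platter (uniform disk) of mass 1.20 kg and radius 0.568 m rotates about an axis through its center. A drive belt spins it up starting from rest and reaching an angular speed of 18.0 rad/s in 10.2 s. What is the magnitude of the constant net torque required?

I = ½MR² = (1/2)(1.20)(0.568)² = 0.1936 kg·m².
α = Δω/Δt = (18.0 − 0)/10.2 = 1.765 rad/s².
τ = Iα = (0.1936)(1.765) = 0.3416 N·m.

τ ≈ 0.342 N·m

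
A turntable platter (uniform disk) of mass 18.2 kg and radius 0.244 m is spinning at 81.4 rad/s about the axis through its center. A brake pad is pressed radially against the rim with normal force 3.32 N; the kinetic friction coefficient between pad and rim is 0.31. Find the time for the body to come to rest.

t ≈ 176 s

I = ½MR² = (1/2)(18.2)(0.244)² = 0.5418 kg·m².
Friction force f = μN = (0.31)(3.32) = 1.029 N at the rim; torque magnitude τ = fR = 0.2511 N·m, opposing ω.
|α| = τ/I = 0.2511/0.5418 = 0.4635 rad/s² (deceleration).
0 = ω₀ − |α|t ⇒ t = ω₀/|α| = 81.4/0.4635 = 175.6 s.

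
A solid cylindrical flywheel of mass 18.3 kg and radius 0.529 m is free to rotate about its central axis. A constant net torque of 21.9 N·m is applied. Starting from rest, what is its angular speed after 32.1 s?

I = ½MR² = (1/2)(18.3)(0.529)² = 2.561 kg·m².
α = τ/I = 21.9/2.561 = 8.553 rad/s².
ω = ω₀ + αt = 0 + (8.553)(32.1) = 274.5 rad/s.

ω ≈ 275 rad/s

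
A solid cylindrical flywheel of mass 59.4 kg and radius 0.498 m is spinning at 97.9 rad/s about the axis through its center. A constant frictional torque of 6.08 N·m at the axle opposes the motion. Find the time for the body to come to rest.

I = ½MR² = (1/2)(59.4)(0.498)² = 7.366 kg·m².
The net torque has magnitude 6.08 N·m, opposing ω.
|α| = τ/I = 6.080/7.366 = 0.8254 rad/s² (deceleration).
0 = ω₀ − |α|t ⇒ t = ω₀/|α| = 97.9/0.8254 = 118.6 s.

t ≈ 119 s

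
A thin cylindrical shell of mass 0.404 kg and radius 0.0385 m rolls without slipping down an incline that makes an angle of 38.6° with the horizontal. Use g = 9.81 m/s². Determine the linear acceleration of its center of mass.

a ≈ 3.06 m/s²

Translation along the incline: Mg sinθ − f = Ma.
Rotation about the center: fR = Iα with I = MR². No-slip gives a = αR, so f = (I/R²)a = M a.
Substituting: Mg sinθ = (1 + 1.000)Ma, so a = g sinθ/(1 + 1.000) = (9.81) sin 38.6° / 2.000 = 3.060 m/s².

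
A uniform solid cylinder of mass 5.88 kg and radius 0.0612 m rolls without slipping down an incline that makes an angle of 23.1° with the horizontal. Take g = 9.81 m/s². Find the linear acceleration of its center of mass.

Translation along the incline: Mg sinθ − f = Ma.
Rotation about the center: fR = Iα with I = ½MR². No-slip gives a = αR, so f = (I/R²)a = (1/2)M a.
Substituting: Mg sinθ = (1 + 0.5000)Ma, so a = g sinθ/(1 + 0.5000) = (9.81) sin 23.1° / 1.500 = 2.566 m/s².

a ≈ 2.57 m/s²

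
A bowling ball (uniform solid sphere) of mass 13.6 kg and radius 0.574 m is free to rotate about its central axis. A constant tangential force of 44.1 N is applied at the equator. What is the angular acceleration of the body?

α ≈ 14.1 rad/s²

I = (2/5)MR² = (2/5)(13.6)(0.574)² = 1.792 kg·m².
τ = F R = (44.1)(0.574) = 25.31 N·m.
Newton's second law for rotation, τ = Iα, gives α = τ/I = 25.31/1.792 = 14.12 rad/s².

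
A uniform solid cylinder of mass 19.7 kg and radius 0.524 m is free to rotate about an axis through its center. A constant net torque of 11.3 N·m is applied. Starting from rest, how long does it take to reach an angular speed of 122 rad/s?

t ≈ 29.2 s

I = ½MR² = (1/2)(19.7)(0.524)² = 2.705 kg·m².
α = τ/I = 11.3/2.705 = 4.178 rad/s².
ω = αt ⇒ t = ω/α = 122/4.178 = 29.20 s.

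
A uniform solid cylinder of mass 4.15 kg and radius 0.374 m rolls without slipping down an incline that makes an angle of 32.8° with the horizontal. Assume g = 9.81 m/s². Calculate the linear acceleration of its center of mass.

a ≈ 3.54 m/s²

Translation along the incline: Mg sinθ − f = Ma.
Rotation about the center: fR = Iα with I = ½MR². No-slip gives a = αR, so f = (I/R²)a = (1/2)M a.
Substituting: Mg sinθ = (1 + 0.5000)Ma, so a = g sinθ/(1 + 0.5000) = (9.81) sin 32.8° / 1.500 = 3.543 m/s².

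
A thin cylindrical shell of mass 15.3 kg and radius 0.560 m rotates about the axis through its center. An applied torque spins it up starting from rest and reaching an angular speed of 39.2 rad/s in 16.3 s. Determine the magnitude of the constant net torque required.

τ ≈ 11.5 N·m

I = MR² = (15.3)(0.560)² = 4.798 kg·m².
α = Δω/Δt = (39.2 − 0)/16.3 = 2.405 rad/s².
τ = Iα = (4.798)(2.405) = 11.54 N·m.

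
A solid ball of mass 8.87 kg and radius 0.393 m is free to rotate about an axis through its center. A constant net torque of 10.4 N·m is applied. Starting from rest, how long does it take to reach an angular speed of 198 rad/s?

I = (2/5)MR² = (2/5)(8.87)(0.393)² = 0.5480 kg·m².
α = τ/I = 10.4/0.5480 = 18.98 rad/s².
ω = αt ⇒ t = ω/α = 198/18.98 = 10.43 s.

t ≈ 10.4 s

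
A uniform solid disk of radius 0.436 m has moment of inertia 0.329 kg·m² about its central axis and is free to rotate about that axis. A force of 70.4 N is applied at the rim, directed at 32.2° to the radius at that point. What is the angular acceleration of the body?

α ≈ 49.7 rad/s²

Only the tangential component produces torque: τ = F R sinθ = (70.4)(0.436) sin 32.2° = 16.36 N·m.
From τ = Iα: α = 16.36/0.3290 = 49.72 rad/s².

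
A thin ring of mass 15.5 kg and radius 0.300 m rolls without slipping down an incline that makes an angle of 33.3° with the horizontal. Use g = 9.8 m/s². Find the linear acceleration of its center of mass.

a ≈ 2.69 m/s²

Translation along the incline: Mg sinθ − f = Ma.
Rotation about the center: fR = Iα with I = MR². No-slip gives a = αR, so f = (I/R²)a = M a.
Substituting: Mg sinθ = (1 + 1.000)Ma, so a = g sinθ/(1 + 1.000) = (9.8) sin 33.3° / 2.000 = 2.690 m/s².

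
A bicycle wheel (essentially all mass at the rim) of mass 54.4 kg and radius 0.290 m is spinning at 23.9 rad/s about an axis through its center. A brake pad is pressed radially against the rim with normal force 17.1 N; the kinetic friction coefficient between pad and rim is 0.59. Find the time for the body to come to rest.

t ≈ 37.4 s

I = MR² = (54.4)(0.290)² = 4.575 kg·m².
Friction force f = μN = (0.59)(17.1) = 10.09 N at the rim; torque magnitude τ = fR = 2.926 N·m, opposing ω.
|α| = τ/I = 2.926/4.575 = 0.6395 rad/s² (deceleration).
0 = ω₀ − |α|t ⇒ t = ω₀/|α| = 23.9/0.6395 = 37.37 s.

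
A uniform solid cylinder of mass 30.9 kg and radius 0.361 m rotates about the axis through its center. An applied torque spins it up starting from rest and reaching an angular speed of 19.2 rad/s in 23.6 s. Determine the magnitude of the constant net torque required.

τ ≈ 1.64 N·m

I = ½MR² = (1/2)(30.9)(0.361)² = 2.013 kg·m².
α = Δω/Δt = (19.2 − 0)/23.6 = 0.8136 rad/s².
τ = Iα = (2.013)(0.8136) = 1.638 N·m.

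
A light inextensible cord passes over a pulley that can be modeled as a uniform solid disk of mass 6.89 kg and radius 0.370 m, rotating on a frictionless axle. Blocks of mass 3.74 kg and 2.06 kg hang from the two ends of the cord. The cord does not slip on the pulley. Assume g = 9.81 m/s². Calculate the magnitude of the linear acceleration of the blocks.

a ≈ 1.78 m/s²

I = ½MR² = (1/2)(6.89)(0.370)² = 0.4716 kg·m².
Heavier block: m₁g − T₁ = m₁a. Lighter block: T₂ − m₂g = m₂a.
Pulley: (T₁ − T₂)R = Iα = I(a/R), so T₁ − T₂ = (I/R²)a = (1/2)M_p a = 3.445·a.
Adding the three: (m₁ − m₂)g = (m₁ + m₂ + 3.445)a, so a = (3.74 − 2.06)(9.81)/(3.74 + 2.06 + 3.445) = 1.783 m/s².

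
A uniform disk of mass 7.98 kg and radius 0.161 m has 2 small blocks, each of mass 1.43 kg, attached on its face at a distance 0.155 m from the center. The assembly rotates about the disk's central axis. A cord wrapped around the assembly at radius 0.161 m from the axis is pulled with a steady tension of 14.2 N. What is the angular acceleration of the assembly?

I_disk = ½MR² = ½(7.98)(0.161)² = 0.1034 kg·m².
I_blocks = 2·m·r² = 2(1.43)(0.155)² = 0.06871 kg·m².
Total I = 0.1721 kg·m².
τ = F r = (14.2)(0.161) = 2.286 N·m.
α = τ/I = 2.286/0.1721 = 13.28 rad/s².

α ≈ 13.3 rad/s²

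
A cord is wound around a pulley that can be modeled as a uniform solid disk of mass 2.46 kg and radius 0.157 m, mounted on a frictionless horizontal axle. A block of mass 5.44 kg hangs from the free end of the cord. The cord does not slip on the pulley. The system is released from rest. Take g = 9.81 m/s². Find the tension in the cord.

I = ½MR² = (1/2)(2.46)(0.157)² = 0.03032 kg·m².
Block: mg − T = ma. Pulley: TR = Iα. No-slip: a = αR, so T = (I/R²)a = 1.230·a.
Then mg = (m + 1.230)a, so a = (5.44)(9.81)/(5.44 + 1.230) = 8.001 m/s².
T = 1.230·a = 9.841 N.

T ≈ 9.84 N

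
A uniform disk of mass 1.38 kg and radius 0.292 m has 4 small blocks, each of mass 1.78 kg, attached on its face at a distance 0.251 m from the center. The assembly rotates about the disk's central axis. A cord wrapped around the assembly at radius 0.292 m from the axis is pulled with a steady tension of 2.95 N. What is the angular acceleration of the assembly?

α ≈ 1.70 rad/s²

I_disk = ½MR² = ½(1.38)(0.292)² = 0.05883 kg·m².
I_blocks = 4·m·r² = 4(1.78)(0.251)² = 0.4486 kg·m².
Total I = 0.5074 kg·m².
τ = F r = (2.95)(0.292) = 0.8614 N·m.
α = τ/I = 0.8614/0.5074 = 1.698 rad/s².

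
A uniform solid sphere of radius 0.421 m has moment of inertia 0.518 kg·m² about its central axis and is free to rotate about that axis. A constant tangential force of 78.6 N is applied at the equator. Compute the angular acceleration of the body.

τ = F R = (78.6)(0.421) = 33.09 N·m.
From τ = Iα: α = 33.09/0.5180 = 63.88 rad/s².

α ≈ 63.9 rad/s²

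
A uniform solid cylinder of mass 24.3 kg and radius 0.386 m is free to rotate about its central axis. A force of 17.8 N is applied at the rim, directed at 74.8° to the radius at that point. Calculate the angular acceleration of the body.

I = ½MR² = (1/2)(24.3)(0.386)² = 1.810 kg·m².
Only the tangential component produces torque: τ = F R sinθ = (17.8)(0.386) sin 74.8° = 6.630 N·m.
From τ = Iα: α = 6.630/1.810 = 3.663 rad/s².

α ≈ 3.66 rad/s²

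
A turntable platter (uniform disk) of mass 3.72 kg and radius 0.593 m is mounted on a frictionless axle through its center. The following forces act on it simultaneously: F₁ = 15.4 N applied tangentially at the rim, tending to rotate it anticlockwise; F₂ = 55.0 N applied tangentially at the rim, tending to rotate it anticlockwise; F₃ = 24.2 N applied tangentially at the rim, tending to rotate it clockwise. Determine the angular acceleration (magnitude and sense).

I = ½MR² = (1/2)(3.72)(0.593)² = 0.6541 kg·m².
Taking anticlockwise as positive: τ₁ = +(15.4)(0.593) = +9.132 N·m; τ₂ = +(55.0)(0.593) = +32.61 N·m; τ₃ = −(24.2)(0.593) = −14.35 N·m.
Net torque τ = 27.40 N·m.
α = τ/I = 27.40/0.6541 = 41.89 rad/s².

α ≈ 41.9 rad/s², anticlockwise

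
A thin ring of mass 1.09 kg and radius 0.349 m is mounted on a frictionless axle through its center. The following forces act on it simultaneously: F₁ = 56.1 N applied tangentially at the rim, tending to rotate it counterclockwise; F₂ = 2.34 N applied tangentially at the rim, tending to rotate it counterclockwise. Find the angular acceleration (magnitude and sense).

I = MR² = (1.09)(0.349)² = 0.1328 kg·m².
Taking counterclockwise as positive: τ₁ = +(56.1)(0.349) = +19.58 N·m; τ₂ = +(2.34)(0.349) = +0.8167 N·m.
Net torque τ = 20.40 N·m.
α = τ/I = 20.40/0.1328 = 153.6 rad/s².

α ≈ 154 rad/s², counterclockwise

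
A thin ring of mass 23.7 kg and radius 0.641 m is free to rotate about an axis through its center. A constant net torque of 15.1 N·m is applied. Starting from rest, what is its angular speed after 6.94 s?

I = MR² = (23.7)(0.641)² = 9.738 kg·m².
α = τ/I = 15.1/9.738 = 1.551 rad/s².
ω = ω₀ + αt = 0 + (1.551)(6.94) = 10.76 rad/s.

ω ≈ 10.8 rad/s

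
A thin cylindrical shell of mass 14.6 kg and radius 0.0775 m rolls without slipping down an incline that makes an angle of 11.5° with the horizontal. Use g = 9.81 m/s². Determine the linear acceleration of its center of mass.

Translation along the incline: Mg sinθ − f = Ma.
Rotation about the center: fR = Iα with I = MR². No-slip gives a = αR, so f = (I/R²)a = M a.
Substituting: Mg sinθ = (1 + 1.000)Ma, so a = g sinθ/(1 + 1.000) = (9.81) sin 11.5° / 2.000 = 0.9779 m/s².

a ≈ 0.978 m/s²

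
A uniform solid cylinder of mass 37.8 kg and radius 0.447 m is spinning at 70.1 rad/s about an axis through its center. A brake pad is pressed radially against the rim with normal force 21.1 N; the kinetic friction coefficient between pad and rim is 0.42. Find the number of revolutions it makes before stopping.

≈ 373 revolutions

I = ½MR² = (1/2)(37.8)(0.447)² = 3.776 kg·m².
Friction force f = μN = (0.42)(21.1) = 8.862 N at the rim; torque magnitude τ = fR = 3.961 N·m, opposing ω.
|α| = τ/I = 3.961/3.776 = 1.049 rad/s² (deceleration).
ω² = ω₀² − 2|α|θ with ω = 0 ⇒ θ = ω₀²/(2|α|) = 2342 rad = 372.8 rev.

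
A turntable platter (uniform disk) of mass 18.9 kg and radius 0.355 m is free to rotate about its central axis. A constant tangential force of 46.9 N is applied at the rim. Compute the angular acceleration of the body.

α ≈ 14.0 rad/s²

I = ½MR² = (1/2)(18.9)(0.355)² = 1.191 kg·m².
τ = F R = (46.9)(0.355) = 16.65 N·m.
From τ = Iα: α = 16.65/1.191 = 13.98 rad/s².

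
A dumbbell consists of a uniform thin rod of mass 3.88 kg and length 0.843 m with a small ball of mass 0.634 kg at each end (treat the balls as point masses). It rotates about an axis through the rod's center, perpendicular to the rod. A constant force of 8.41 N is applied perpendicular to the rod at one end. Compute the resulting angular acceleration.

α ≈ 7.79 rad/s²

I_rod = (1/12)ML² = (1/12)(3.88)(0.843)² = 0.2298 kg·m².
I_balls = 2·m·(L/2)² = 2(0.634)(0.4215)² = 0.2253 kg·m².
Total I = 0.4551 kg·m².
τ = F·(L/2) = (8.41)(0.421) = 3.545 N·m.
α = τ/I = 3.545/0.4551 = 7.790 rad/s².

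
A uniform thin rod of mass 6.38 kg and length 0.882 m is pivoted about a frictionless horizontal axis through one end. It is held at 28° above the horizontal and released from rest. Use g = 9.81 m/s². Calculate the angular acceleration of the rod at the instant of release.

About the pivot, I = (1/3)ML² = (1/3)(6.38)(0.882)² = 1.654 kg·m².
The weight acts at the center, a distance L/2 = 0.4410 m from the pivot; τ = Mg(L/2) cos 28° = 24.37 N·m.
α = τ/I = 24.37/1.654 = 14.73 rad/s².

α ≈ 14.7 rad/s²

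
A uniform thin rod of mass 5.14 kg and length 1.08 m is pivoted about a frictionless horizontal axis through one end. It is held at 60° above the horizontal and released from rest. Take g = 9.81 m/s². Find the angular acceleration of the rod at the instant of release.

About the pivot, I = (1/3)ML² = (1/3)(5.14)(1.08)² = 1.998 kg·m².
The weight acts at the center, a distance L/2 = 0.5400 m from the pivot; τ = Mg(L/2) cos 60° = 13.61 N·m.
α = τ/I = 13.61/1.998 = 6.813 rad/s².

α ≈ 6.81 rad/s²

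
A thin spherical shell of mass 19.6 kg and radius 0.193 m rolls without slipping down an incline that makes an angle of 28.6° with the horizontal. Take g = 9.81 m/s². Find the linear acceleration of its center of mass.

a ≈ 2.82 m/s²

Translation along the incline: Mg sinθ − f = Ma.
Rotation about the center: fR = Iα with I = (2/3)MR². No-slip gives a = αR, so f = (I/R²)a = (2/3)M a.
Substituting: Mg sinθ = (1 + 0.6667)Ma, so a = g sinθ/(1 + 0.6667) = (9.81) sin 28.6° / 1.667 = 2.818 m/s².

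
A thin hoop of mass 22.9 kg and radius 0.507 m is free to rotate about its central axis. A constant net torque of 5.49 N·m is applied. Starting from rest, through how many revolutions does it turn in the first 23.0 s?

≈ 39.3 revolutions

I = MR² = (22.9)(0.507)² = 5.886 kg·m².
α = τ/I = 5.49/5.886 = 0.9327 rad/s².
θ = ½αt² = ½(0.9327)(23.0)² = 246.7 rad.
Revolutions = θ/(2π) = 39.26.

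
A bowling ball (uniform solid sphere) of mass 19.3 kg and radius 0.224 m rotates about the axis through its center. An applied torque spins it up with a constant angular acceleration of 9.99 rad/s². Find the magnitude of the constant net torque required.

I = (2/5)MR² = (2/5)(19.3)(0.224)² = 0.3874 kg·m².
τ = Iα = (0.3874)(9.990) = 3.870 N·m.

τ ≈ 3.87 N·m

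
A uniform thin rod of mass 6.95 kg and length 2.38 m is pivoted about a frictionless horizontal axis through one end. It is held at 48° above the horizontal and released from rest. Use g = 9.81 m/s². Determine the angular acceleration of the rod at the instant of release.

About the pivot, I = (1/3)ML² = (1/3)(6.95)(2.38)² = 13.12 kg·m².
The weight acts at the center, a distance L/2 = 1.190 m from the pivot; τ = Mg(L/2) cos 48° = 54.29 N·m.
α = τ/I = 54.29/13.12 = 4.137 rad/s².

α ≈ 4.14 rad/s²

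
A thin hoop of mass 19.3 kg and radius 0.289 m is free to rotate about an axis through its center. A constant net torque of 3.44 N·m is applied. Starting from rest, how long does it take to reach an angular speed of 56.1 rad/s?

I = MR² = (19.3)(0.289)² = 1.612 kg·m².
α = τ/I = 3.44/1.612 = 2.134 rad/s².
ω = αt ⇒ t = ω/α = 56.1/2.134 = 26.29 s.

t ≈ 26.3 s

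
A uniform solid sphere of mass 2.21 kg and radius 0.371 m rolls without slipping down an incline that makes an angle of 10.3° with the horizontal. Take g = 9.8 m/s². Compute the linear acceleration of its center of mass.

a ≈ 1.25 m/s²

Translation along the incline: Mg sinθ − f = Ma.
Rotation about the center: fR = Iα with I = (2/5)MR². No-slip gives a = αR, so f = (I/R²)a = (2/5)M a.
Substituting: Mg sinθ = (1 + 0.4000)Ma, so a = g sinθ/(1 + 0.4000) = (9.8) sin 10.3° / 1.400 = 1.252 m/s².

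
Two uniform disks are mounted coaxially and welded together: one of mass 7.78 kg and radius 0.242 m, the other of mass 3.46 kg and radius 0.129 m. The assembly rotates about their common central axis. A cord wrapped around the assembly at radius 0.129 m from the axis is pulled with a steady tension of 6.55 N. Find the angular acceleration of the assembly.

I = ½M₁R₁² + ½M₂R₂² = ½(7.78)(0.242)² + ½(3.46)(0.129)² = 0.2566 kg·m².
τ = F r = (6.55)(0.129) = 0.8449 N·m.
α = τ/I = 0.8449/0.2566 = 3.293 rad/s².

α ≈ 3.29 rad/s²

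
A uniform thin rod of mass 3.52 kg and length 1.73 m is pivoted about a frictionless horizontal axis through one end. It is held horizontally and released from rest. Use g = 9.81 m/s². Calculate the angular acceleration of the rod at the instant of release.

About the pivot, I = (1/3)ML² = (1/3)(3.52)(1.73)² = 3.512 kg·m².
The weight acts at the center, a distance L/2 = 0.8650 m from the pivot; τ = Mg(L/2) = 29.87 N·m.
α = τ/I = 29.87/3.512 = 8.506 rad/s².

α ≈ 8.51 rad/s²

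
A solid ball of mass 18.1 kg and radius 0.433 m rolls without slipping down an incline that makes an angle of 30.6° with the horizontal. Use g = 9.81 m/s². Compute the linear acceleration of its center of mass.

Translation along the incline: Mg sinθ − f = Ma.
Rotation about the center: fR = Iα with I = (2/5)MR². No-slip gives a = αR, so f = (I/R²)a = (2/5)M a.
Substituting: Mg sinθ = (1 + 0.4000)Ma, so a = g sinθ/(1 + 0.4000) = (9.81) sin 30.6° / 1.400 = 3.567 m/s².

a ≈ 3.57 m/s²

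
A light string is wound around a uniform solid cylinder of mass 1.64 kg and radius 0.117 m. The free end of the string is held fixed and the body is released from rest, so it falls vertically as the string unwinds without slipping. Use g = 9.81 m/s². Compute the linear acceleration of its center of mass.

Translation: Mg − T = Ma. Rotation about the center: TR = Iα with I = ½MR².
With a = αR: T = (I/R²)a = (1/2)M a, so Mg = (1 + 0.5000)Ma.
a = g/(1 + 0.5000) = 9.81/1.500 = 6.540 m/s².

a ≈ 6.54 m/s²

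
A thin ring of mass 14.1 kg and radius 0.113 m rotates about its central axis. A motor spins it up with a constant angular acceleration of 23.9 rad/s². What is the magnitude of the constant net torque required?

τ ≈ 4.30 N·m

I = MR² = (14.1)(0.113)² = 0.1800 kg·m².
τ = Iα = (0.1800)(23.90) = 4.303 N·m.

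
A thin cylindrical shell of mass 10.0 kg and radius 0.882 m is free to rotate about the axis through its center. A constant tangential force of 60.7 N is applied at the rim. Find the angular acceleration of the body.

α ≈ 6.88 rad/s²

I = MR² = (10.0)(0.882)² = 7.779 kg·m².
τ = F R = (60.7)(0.882) = 53.54 N·m.
Newton's second law for rotation, τ = Iα, gives α = τ/I = 53.54/7.779 = 6.882 rad/s².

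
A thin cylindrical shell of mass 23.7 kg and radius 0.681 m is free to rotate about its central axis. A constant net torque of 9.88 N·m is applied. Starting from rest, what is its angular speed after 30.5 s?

I = MR² = (23.7)(0.681)² = 10.99 kg·m².
α = τ/I = 9.88/10.99 = 0.8989 rad/s².
ω = ω₀ + αt = 0 + (0.8989)(30.5) = 27.42 rad/s.

ω ≈ 27.4 rad/s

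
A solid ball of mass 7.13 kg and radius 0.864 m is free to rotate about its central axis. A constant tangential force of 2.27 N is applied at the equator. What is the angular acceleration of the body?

I = (2/5)MR² = (2/5)(7.13)(0.864)² = 2.129 kg·m².
τ = F R = (2.27)(0.864) = 1.961 N·m.
Newton's second law for rotation, τ = Iα, gives α = τ/I = 1.961/2.129 = 0.9212 rad/s².

α ≈ 0.921 rad/s²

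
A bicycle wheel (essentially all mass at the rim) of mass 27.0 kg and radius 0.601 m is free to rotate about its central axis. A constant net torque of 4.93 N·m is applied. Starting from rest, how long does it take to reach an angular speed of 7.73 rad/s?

t ≈ 15.3 s

I = MR² = (27.0)(0.601)² = 9.752 kg·m².
α = τ/I = 4.93/9.752 = 0.5055 rad/s².
ω = αt ⇒ t = ω/α = 7.73/0.5055 = 15.29 s.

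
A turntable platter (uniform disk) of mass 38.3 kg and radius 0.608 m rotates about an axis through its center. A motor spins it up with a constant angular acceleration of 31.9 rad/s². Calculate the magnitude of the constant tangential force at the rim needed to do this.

I = ½MR² = (1/2)(38.3)(0.608)² = 7.079 kg·m².
The required torque is τ = Iα = (7.079)(31.90) = 225.8 N·m.
A tangential force at the rim gives τ = FR, so F = τ/R = 225.8/0.608 = 371.4 N.

F ≈ 371 N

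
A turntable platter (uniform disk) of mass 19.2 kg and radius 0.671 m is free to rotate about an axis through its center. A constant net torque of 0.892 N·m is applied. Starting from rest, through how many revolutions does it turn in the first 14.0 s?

≈ 3.22 revolutions

I = ½MR² = (1/2)(19.2)(0.671)² = 4.322 kg·m².
α = τ/I = 0.892/4.322 = 0.2064 rad/s².
θ = ½αt² = ½(0.2064)(14.0)² = 20.22 rad.
Revolutions = θ/(2π) = 3.219.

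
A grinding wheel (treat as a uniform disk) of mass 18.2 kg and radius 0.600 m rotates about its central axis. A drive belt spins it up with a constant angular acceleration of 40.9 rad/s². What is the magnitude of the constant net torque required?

τ ≈ 134 N·m

I = ½MR² = (1/2)(18.2)(0.600)² = 3.276 kg·m².
τ = Iα = (3.276)(40.90) = 134.0 N·m.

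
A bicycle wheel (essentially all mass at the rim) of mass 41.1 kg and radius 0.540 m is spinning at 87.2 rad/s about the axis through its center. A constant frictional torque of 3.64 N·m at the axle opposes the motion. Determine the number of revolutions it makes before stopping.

I = MR² = (41.1)(0.540)² = 11.98 kg·m².
The net torque has magnitude 3.64 N·m, opposing ω.
|α| = τ/I = 3.640/11.98 = 0.3037 rad/s² (deceleration).
ω² = ω₀² − 2|α|θ with ω = 0 ⇒ θ = ω₀²/(2|α|) = 12520 rad = 1992 rev.

≈ 1990 revolutions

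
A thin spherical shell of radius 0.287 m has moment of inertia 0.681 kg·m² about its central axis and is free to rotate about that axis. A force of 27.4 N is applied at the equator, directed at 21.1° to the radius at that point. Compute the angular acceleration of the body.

Only the tangential component produces torque: τ = F R sinθ = (27.4)(0.287) sin 21.1° = 2.831 N·m.
From τ = Iα: α = 2.831/0.6810 = 4.157 rad/s².

α ≈ 4.16 rad/s²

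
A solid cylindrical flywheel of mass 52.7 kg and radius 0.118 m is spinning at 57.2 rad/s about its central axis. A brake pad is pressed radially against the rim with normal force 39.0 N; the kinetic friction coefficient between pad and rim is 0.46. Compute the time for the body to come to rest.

t ≈ 9.91 s

I = ½MR² = (1/2)(52.7)(0.118)² = 0.3669 kg·m².
Friction force f = μN = (0.46)(39.0) = 17.94 N at the rim; torque magnitude τ = fR = 2.117 N·m, opposing ω.
|α| = τ/I = 2.117/0.3669 = 5.770 rad/s² (deceleration).
0 = ω₀ − |α|t ⇒ t = ω₀/|α| = 57.2/5.770 = 9.914 s.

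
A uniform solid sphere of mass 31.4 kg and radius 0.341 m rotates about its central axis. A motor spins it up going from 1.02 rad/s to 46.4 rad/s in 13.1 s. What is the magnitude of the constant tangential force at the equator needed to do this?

F ≈ 14.8 N

I = (2/5)MR² = (2/5)(31.4)(0.341)² = 1.460 kg·m².
α = Δω/Δt = (46.4 − 1.02)/13.1 = 3.464 rad/s².
The required torque is τ = Iα = (1.460)(3.464) = 5.059 N·m.
A tangential force at the equator gives τ = FR, so F = τ/R = 5.059/0.341 = 14.84 N.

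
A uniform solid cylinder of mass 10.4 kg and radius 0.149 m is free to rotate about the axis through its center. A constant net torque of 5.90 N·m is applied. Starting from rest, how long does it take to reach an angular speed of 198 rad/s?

t ≈ 3.87 s

I = ½MR² = (1/2)(10.4)(0.149)² = 0.1154 kg·m².
α = τ/I = 5.90/0.1154 = 51.11 rad/s².
ω = αt ⇒ t = ω/α = 198/51.11 = 3.874 s.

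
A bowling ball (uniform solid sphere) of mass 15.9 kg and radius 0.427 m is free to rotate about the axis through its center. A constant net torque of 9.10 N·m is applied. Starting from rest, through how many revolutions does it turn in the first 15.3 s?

I = (2/5)MR² = (2/5)(15.9)(0.427)² = 1.160 kg·m².
α = τ/I = 9.10/1.160 = 7.847 rad/s².
θ = ½αt² = ½(7.847)(15.3)² = 918.5 rad.
Revolutions = θ/(2π) = 146.2.

≈ 146 revolutions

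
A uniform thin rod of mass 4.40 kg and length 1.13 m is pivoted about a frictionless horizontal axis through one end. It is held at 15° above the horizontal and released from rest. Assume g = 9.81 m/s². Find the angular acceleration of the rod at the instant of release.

About the pivot, I = (1/3)ML² = (1/3)(4.40)(1.13)² = 1.873 kg·m².
The weight acts at the center, a distance L/2 = 0.5650 m from the pivot; τ = Mg(L/2) cos 15° = 23.56 N·m.
α = τ/I = 23.56/1.873 = 12.58 rad/s².
(Equivalently α = (3g/(2L)) cos 15° = 12.58 rad/s².)

α ≈ 12.6 rad/s²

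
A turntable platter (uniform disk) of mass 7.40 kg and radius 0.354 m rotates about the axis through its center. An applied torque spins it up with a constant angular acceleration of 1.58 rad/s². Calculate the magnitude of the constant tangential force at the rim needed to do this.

I = ½MR² = (1/2)(7.40)(0.354)² = 0.4637 kg·m².
The required torque is τ = Iα = (0.4637)(1.580) = 0.7326 N·m.
A tangential force at the rim gives τ = FR, so F = τ/R = 0.7326/0.354 = 2.069 N.

F ≈ 2.07 N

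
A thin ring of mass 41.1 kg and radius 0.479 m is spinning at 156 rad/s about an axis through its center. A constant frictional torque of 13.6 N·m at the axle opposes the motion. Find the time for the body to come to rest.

t ≈ 108 s

I = MR² = (41.1)(0.479)² = 9.430 kg·m².
The net torque has magnitude 13.6 N·m, opposing ω.
|α| = τ/I = 13.60/9.430 = 1.442 rad/s² (deceleration).
0 = ω₀ − |α|t ⇒ t = ω₀/|α| = 156/1.442 = 108.2 s.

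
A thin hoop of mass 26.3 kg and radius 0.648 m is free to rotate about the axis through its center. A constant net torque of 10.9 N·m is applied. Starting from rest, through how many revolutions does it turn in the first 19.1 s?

I = MR² = (26.3)(0.648)² = 11.04 kg·m².
α = τ/I = 10.9/11.04 = 0.9870 rad/s².
θ = ½αt² = ½(0.9870)(19.1)² = 180.0 rad.
Revolutions = θ/(2π) = 28.65.

≈ 28.7 revolutions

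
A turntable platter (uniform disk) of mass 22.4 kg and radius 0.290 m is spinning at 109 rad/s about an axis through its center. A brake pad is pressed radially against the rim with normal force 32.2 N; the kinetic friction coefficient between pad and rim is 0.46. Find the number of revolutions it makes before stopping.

≈ 207 revolutions

I = ½MR² = (1/2)(22.4)(0.290)² = 0.9419 kg·m².
Friction force f = μN = (0.46)(32.2) = 14.81 N at the rim; torque magnitude τ = fR = 4.295 N·m, opposing ω.
|α| = τ/I = 4.295/0.9419 = 4.560 rad/s² (deceleration).
ω² = ω₀² − 2|α|θ with ω = 0 ⇒ θ = ω₀²/(2|α|) = 1303 rad = 207.3 rev.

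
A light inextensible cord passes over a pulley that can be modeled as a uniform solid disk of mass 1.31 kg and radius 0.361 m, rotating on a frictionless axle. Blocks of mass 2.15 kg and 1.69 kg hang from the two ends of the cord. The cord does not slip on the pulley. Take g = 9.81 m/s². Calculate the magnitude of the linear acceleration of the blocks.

a ≈ 1.00 m/s²

I = ½MR² = (1/2)(1.31)(0.361)² = 0.08536 kg·m².
Heavier block: m₁g − T₁ = m₁a. Lighter block: T₂ − m₂g = m₂a.
Pulley: (T₁ − T₂)R = Iα = I(a/R), so T₁ − T₂ = (I/R²)a = (1/2)M_p a = 0.6550·a.
Adding the three: (m₁ − m₂)g = (m₁ + m₂ + 0.6550)a, so a = (2.15 − 1.69)(9.81)/(2.15 + 1.69 + 0.6550) = 1.004 m/s².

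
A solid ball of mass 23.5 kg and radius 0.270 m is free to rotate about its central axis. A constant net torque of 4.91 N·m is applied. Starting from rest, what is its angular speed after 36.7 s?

I = (2/5)MR² = (2/5)(23.5)(0.270)² = 0.6853 kg·m².
α = τ/I = 4.91/0.6853 = 7.165 rad/s².
ω = ω₀ + αt = 0 + (7.165)(36.7) = 263.0 rad/s.

ω ≈ 263 rad/s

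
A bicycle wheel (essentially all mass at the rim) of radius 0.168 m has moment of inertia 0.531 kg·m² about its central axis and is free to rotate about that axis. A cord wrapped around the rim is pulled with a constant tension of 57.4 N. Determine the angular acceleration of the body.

α ≈ 18.2 rad/s²

τ = F R = (57.4)(0.168) = 9.643 N·m.
From τ = Iα: α = 9.643/0.5310 = 18.16 rad/s².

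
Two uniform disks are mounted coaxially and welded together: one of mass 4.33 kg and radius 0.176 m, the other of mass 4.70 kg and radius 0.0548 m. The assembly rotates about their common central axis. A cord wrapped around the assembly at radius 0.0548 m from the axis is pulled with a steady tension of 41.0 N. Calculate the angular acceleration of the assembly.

I = ½M₁R₁² + ½M₂R₂² = ½(4.33)(0.176)² + ½(4.70)(0.0548)² = 0.07412 kg·m².
τ = F r = (41.0)(0.0548) = 2.247 N·m.
α = τ/I = 2.247/0.07412 = 30.31 rad/s².

α ≈ 30.3 rad/s²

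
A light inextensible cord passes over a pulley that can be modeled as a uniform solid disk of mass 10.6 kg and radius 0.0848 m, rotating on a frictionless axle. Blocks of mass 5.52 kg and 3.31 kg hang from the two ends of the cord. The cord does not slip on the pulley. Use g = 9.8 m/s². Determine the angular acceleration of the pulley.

I = ½MR² = (1/2)(10.6)(0.0848)² = 0.03811 kg·m².
Heavier block: m₁g − T₁ = m₁a. Lighter block: T₂ − m₂g = m₂a.
Pulley: (T₁ − T₂)R = Iα = I(a/R), so T₁ − T₂ = (I/R²)a = (1/2)M_p a = 5.300·a.
Adding the three: (m₁ − m₂)g = (m₁ + m₂ + 5.300)a, so a = (5.52 − 3.31)(9.8)/(5.52 + 3.31 + 5.300) = 1.533 m/s².
α = a/R = 1.533/0.0848 = 18.08 rad/s².

α ≈ 18.1 rad/s²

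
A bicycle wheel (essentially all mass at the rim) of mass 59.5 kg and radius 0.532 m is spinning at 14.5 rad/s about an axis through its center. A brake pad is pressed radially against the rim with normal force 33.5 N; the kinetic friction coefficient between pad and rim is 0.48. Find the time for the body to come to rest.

I = MR² = (59.5)(0.532)² = 16.84 kg·m².
Friction force f = μN = (0.48)(33.5) = 16.08 N at the rim; torque magnitude τ = fR = 8.555 N·m, opposing ω.
|α| = τ/I = 8.555/16.84 = 0.5080 rad/s² (deceleration).
0 = ω₀ − |α|t ⇒ t = ω₀/|α| = 14.5/0.5080 = 28.54 s.

t ≈ 28.5 s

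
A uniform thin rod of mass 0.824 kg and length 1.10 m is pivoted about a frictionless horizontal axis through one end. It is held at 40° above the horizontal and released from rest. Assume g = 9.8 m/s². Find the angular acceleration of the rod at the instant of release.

About the pivot, I = (1/3)ML² = (1/3)(0.824)(1.10)² = 0.3323 kg·m².
The weight acts at the center, a distance L/2 = 0.5500 m from the pivot; τ = Mg(L/2) cos 40° = 3.402 N·m.
α = τ/I = 3.402/0.3323 = 10.24 rad/s².

α ≈ 10.2 rad/s²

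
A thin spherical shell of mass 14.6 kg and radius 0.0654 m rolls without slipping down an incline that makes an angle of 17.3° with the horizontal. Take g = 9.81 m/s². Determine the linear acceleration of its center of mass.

Translation along the incline: Mg sinθ − f = Ma.
Rotation about the center: fR = Iα with I = (2/3)MR². No-slip gives a = αR, so f = (I/R²)a = (2/3)M a.
Substituting: Mg sinθ = (1 + 0.6667)Ma, so a = g sinθ/(1 + 0.6667) = (9.81) sin 17.3° / 1.667 = 1.750 m/s².

a ≈ 1.75 m/s²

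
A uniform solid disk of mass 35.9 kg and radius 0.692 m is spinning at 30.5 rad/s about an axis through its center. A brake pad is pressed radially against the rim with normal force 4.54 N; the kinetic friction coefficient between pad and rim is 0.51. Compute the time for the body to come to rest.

t ≈ 164 s

I = ½MR² = (1/2)(35.9)(0.692)² = 8.596 kg·m².
Friction force f = μN = (0.51)(4.54) = 2.315 N at the rim; torque magnitude τ = fR = 1.602 N·m, opposing ω.
|α| = τ/I = 1.602/8.596 = 0.1864 rad/s² (deceleration).
0 = ω₀ − |α|t ⇒ t = ω₀/|α| = 30.5/0.1864 = 163.6 s.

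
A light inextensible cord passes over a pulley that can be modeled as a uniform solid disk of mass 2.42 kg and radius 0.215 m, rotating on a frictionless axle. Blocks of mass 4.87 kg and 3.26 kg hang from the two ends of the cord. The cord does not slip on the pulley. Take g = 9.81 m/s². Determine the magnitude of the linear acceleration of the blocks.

a ≈ 1.69 m/s²

I = ½MR² = (1/2)(2.42)(0.215)² = 0.05593 kg·m².
Heavier block: m₁g − T₁ = m₁a. Lighter block: T₂ − m₂g = m₂a.
Pulley: (T₁ − T₂)R = Iα = I(a/R), so T₁ − T₂ = (I/R²)a = (1/2)M_p a = 1.210·a.
Adding the three: (m₁ − m₂)g = (m₁ + m₂ + 1.210)a, so a = (4.87 − 3.26)(9.81)/(4.87 + 3.26 + 1.210) = 1.691 m/s².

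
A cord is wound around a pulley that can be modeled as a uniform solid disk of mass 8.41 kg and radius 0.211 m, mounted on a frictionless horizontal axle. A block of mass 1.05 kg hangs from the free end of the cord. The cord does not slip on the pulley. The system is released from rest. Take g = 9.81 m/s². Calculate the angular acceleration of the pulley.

I = ½MR² = (1/2)(8.41)(0.211)² = 0.1872 kg·m².
Block: mg − T = ma. Pulley: TR = Iα. No-slip: a = αR, so T = (I/R²)a = 4.205·a.
Then mg = (m + 4.205)a, so a = (1.05)(9.81)/(1.05 + 4.205) = 1.960 m/s².
α = a/R = 1.960/0.211 = 9.290 rad/s².

α ≈ 9.29 rad/s²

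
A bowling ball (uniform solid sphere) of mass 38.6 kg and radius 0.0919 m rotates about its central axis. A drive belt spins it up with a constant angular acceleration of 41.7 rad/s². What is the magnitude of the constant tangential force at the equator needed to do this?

F ≈ 59.2 N

I = (2/5)MR² = (2/5)(38.6)(0.0919)² = 0.1304 kg·m².
The required torque is τ = Iα = (0.1304)(41.70) = 5.438 N·m.
A tangential force at the equator gives τ = FR, so F = τ/R = 5.438/0.0919 = 59.17 N.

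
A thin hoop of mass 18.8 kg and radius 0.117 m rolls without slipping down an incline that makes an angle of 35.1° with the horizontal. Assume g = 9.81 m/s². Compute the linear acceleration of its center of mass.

a ≈ 2.82 m/s²

Translation along the incline: Mg sinθ − f = Ma.
Rotation about the center: fR = Iα with I = MR². No-slip gives a = αR, so f = (I/R²)a = M a.
Substituting: Mg sinθ = (1 + 1.000)Ma, so a = g sinθ/(1 + 1.000) = (9.81) sin 35.1° / 2.000 = 2.820 m/s².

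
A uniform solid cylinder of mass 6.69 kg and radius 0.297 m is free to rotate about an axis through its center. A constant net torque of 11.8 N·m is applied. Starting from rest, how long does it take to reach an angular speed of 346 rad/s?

I = ½MR² = (1/2)(6.69)(0.297)² = 0.2951 kg·m².
α = τ/I = 11.8/0.2951 = 39.99 rad/s².
ω = αt ⇒ t = ω/α = 346/39.99 = 8.652 s.

t ≈ 8.65 s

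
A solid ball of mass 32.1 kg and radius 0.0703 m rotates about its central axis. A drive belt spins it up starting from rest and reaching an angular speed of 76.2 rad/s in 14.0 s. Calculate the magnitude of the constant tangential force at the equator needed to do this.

I = (2/5)MR² = (2/5)(32.1)(0.0703)² = 0.06346 kg·m².
α = Δω/Δt = (76.2 − 0)/14.0 = 5.443 rad/s².
The required torque is τ = Iα = (0.06346)(5.443) = 0.3454 N·m.
A tangential force at the equator gives τ = FR, so F = τ/R = 0.3454/0.0703 = 4.913 N.

F ≈ 4.91 N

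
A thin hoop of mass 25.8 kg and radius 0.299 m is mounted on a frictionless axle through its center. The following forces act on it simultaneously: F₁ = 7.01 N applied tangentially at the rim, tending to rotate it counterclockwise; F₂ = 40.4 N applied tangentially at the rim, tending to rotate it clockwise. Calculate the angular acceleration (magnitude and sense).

α ≈ 4.33 rad/s², clockwise

I = MR² = (25.8)(0.299)² = 2.307 kg·m².
Taking counterclockwise as positive: τ₁ = +(7.01)(0.299) = +2.096 N·m; τ₂ = −(40.4)(0.299) = −12.08 N·m.
Net torque τ = -9.984 N·m.
α = τ/I = -9.984/2.307 = -4.328 rad/s².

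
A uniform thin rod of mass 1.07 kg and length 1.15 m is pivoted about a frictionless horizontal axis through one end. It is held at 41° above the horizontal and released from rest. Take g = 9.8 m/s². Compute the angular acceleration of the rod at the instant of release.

α ≈ 9.65 rad/s²

About the pivot, I = (1/3)ML² = (1/3)(1.07)(1.15)² = 0.4717 kg·m².
The weight acts at the center, a distance L/2 = 0.5750 m from the pivot; τ = Mg(L/2) cos 41° = 4.550 N·m.
α = τ/I = 4.550/0.4717 = 9.647 rad/s².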